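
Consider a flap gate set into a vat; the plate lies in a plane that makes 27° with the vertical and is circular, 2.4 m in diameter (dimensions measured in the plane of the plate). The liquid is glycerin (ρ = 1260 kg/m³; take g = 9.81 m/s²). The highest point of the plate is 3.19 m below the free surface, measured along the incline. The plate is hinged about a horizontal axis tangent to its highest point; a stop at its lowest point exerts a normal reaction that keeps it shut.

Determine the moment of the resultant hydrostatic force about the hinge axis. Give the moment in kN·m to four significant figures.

γ = ρg = 1260 × 9.81 / 1000 = 12.3606 kN/m³.
The plate makes 27° with the vertical, i.e. θ = 90° − 27° = 63° to the horizontal. Measuring y along the incline from the free-surface line, vertical depth h = y·sinθ with sinθ = 0.891007.
The centroid is at the centre, 1.2 m below the top of the plate, so y_c = 3.19 + 1.2 = 4.39 m and h_c = 4.39 × 0.891007 = 3.91152 m.
A = π(1.2)² = 4.52389 m².
Resultant F = γ·h_c·A = 12.3606 × 3.91152 × 4.52389 = 218.724 kN.
I_c = πr⁴/4 = π × 1.2⁴/4 = 1.6286 m⁴.
Centre of pressure: y_p = y_c + I_c/(y_c·A) = 4.39 + 1.6286/(4.39 × 4.52389) = 4.39 + 0.0820045 = 4.472 m along the plane.
The resultant acts 1.2 + 0.0820045 = 1.282 m (along the plate) below the hinge at the top edge, so the moment about the hinge is M = F × 1.282 = 218.724 × 1.282 = 280.404 kN·m.

M ≈ 280.4 kN·m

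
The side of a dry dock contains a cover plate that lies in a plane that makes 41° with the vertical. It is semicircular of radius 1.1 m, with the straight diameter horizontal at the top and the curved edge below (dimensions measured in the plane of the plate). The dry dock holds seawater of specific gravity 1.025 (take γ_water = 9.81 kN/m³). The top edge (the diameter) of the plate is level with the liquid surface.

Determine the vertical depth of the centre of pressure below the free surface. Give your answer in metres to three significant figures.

γ = 1.025 × 9.81 = 10.05525 kN/m³.
The plate makes 41° with the vertical, i.e. θ = 90° − 41° = 49° to the horizontal. Measuring y along the incline from the free-surface line, vertical depth h = y·sinθ with sinθ = 0.754710.
The centroid of a semicircle lies 4r/(3π) = 0.466854 m from the diameter, here below the top edge, so y_c = 0.466854 m and h_c = 0.466854 × 0.754710 = 0.352339 m.
A = πr²/2 = π × 1.1²/2 = 1.90066 m².
Resultant F = γ·h_c·A = 10.05525 × 0.352339 × 1.90066 = 6.73377 kN.
I_c = (π/8 − 8/(9π))·r⁴ = 0.109757 × 1.1⁴ = 0.160695 m⁴.
Centre of pressure: y_p = y_c + I_c/(y_c·A) = 0.466854 + 0.160695/(0.466854 × 1.90066) = 0.466854 + 0.181099 = 0.647953 m along the plane.
Vertically, h_p = y_p·sinθ = 0.647953 × 0.754710 = 0.489017 m.

h_p = 0.489 m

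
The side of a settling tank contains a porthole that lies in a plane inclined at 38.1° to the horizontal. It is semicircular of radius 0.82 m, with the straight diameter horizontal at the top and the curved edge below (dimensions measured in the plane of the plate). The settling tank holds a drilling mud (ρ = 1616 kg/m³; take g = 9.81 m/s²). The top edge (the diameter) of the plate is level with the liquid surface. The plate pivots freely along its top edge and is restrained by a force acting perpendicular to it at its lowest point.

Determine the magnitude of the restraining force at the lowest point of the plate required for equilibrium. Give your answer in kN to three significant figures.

P ≈ 2.12 kN

γ = ρg = 1616 × 9.81 / 1000 = 15.85296 kN/m³.
Let θ = 38.1° be the plate's angle to the horizontal; measure y along the incline from where the plane meets the free surface. Vertical depth h = y·sinθ with sinθ = 0.617036.
The centroid of a semicircle lies 4r/(3π) = 0.348019 m from the diameter, here below the top edge, so y_c = 0.348019 m and h_c = 0.348019 × 0.617036 = 0.21474 m.
A = πr²/2 = π × 0.82²/2 = 1.0562 m².
Resultant F = γ·h_c·A = 15.85296 × 0.21474 × 1.0562 = 3.59558 kN.
I_c = (π/8 − 8/(9π))·r⁴ = 0.109757 × 0.82⁴ = 0.0496235 m⁴.
Centre of pressure: y_p = y_c + I_c/(y_c·A) = 0.348019 + 0.0496235/(0.348019 × 1.0562) = 0.348019 + 0.135001 = 0.48302 m along the plane.
The resultant acts 0.348019 + 0.135001 = 0.48302 m (along the plate) below the hinge at the top edge, so the moment about the hinge is M = F × 0.48302 = 3.59558 × 0.48302 = 1.73674 kN·m.
A normal force at the bottom, 0.82 m from the hinge, must supply this moment: P = 1.73674/0.82 = 2.11798 kN.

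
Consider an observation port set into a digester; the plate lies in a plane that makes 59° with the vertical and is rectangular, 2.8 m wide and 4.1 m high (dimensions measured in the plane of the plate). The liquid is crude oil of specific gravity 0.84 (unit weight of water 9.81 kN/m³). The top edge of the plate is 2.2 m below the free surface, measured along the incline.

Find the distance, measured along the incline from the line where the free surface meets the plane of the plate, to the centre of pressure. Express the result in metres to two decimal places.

y_p = 4.58 m

γ = 0.84 × 9.81 = 8.2404 kN/m³.
The plate makes 59° with the vertical, i.e. θ = 90° − 59° = 31° to the horizontal. Measuring y along the incline from the free-surface line, vertical depth h = y·sinθ with sinθ = 0.515038.
The centroid lies 4.1/2 = 2.05 m below the top edge, so y_c = 2.2 + 2.05 = 4.25 m and h_c = 4.25 × 0.515038 = 2.18891 m.
A = 2.8 × 4.1 = 11.48 m².
Resultant F = γ·h_c·A = 8.2404 × 2.18891 × 11.48 = 207.07 kN.
I_c = b·h³/12 = 2.8 × 4.1³/12 = 16.0816 m⁴.
Centre of pressure: y_p = y_c + I_c/(y_c·A) = 4.25 + 16.0816/(4.25 × 11.48) = 4.25 + 0.329609 = 4.57961 m along the plane.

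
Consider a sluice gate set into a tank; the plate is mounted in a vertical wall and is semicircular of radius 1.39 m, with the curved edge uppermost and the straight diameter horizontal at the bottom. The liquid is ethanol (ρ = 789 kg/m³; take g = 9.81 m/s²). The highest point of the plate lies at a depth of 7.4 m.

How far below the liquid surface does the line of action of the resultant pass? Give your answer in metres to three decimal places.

γ = ρg = 789 × 9.81 / 1000 = 7.74009 kN/m³.
The centroid lies 4r/(3π) = 0.589934 m above the diameter, so r − 4r/(3π) = 1.39 − 0.589934 = 0.800066 m below the topmost point, so the centroid depth is h_c = 7.4 + 0.800066 = 8.20007 m.
A = πr²/2 = π × 1.39²/2 = 3.03494 m².
Resultant F = γ·h_c·A = 7.74009 × 8.20007 × 3.03494 = 192.625 kN.
I_c = (π/8 − 8/(9π))·r⁴ = 0.109757 × 1.39⁴ = 0.409724 m⁴.
Centre of pressure: y_p = y_c + I_c/(y_c·A) = 8.20007 + 0.409724/(8.20007 × 3.03494) = 8.20007 + 0.0164636 = 8.21653 m along the plane.

h_p = 8.217 m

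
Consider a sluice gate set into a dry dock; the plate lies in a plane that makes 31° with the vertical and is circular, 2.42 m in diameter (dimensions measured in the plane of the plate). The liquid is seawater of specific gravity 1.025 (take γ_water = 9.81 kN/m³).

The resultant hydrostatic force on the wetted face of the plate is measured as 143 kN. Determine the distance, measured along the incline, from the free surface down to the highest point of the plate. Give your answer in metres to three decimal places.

y_top ≈ 2.397 m

γ = 1.025 × 9.81 = 10.05525 kN/m³.
A = π(1.21)² = 4.59961 m².
From F = γ·h_c·A, the centroid depth is h_c = 143/(10.05525 × 4.59961) = 3.09188 m.
The plate makes 31° with the vertical, i.e. θ = 90° − 31° = 59° to the horizontal. Measuring y along the incline from the free-surface line, vertical depth h = y·sinθ with sinθ = 0.857167.
Along the incline, y_c = h_c/sinθ = 3.09188/0.857167 = 3.60709 m.
The centroid is at the centre, 1.21 m below the top of the plate, so the highest point sits at y_top = 3.60709 − 1.21 = 2.39709 m along the incline.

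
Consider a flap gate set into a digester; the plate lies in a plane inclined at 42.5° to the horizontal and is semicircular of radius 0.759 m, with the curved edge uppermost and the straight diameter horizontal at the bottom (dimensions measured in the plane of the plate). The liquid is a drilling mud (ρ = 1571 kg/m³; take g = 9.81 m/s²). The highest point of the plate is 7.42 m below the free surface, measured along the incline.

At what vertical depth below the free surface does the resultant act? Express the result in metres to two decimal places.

γ = ρg = 1571 × 9.81 / 1000 = 15.41151 kN/m³.
Let θ = 42.5° be the plate's angle to the horizontal; measure y along the incline from where the plane meets the free surface. Vertical depth h = y·sinθ with sinθ = 0.675590.
The centroid lies 4r/(3π) = 0.32213 m above the diameter, so r − 4r/(3π) = 0.759 − 0.32213 = 0.43687 m below the topmost point, so y_c = 7.42 + 0.43687 = 7.85687 m and h_c = 7.85687 × 0.675590 = 5.30802 m.
A = πr²/2 = π × 0.759²/2 = 0.904906 m².
Resultant F = γ·h_c·A = 15.41151 × 5.30802 × 0.904906 = 74.0255 kN.
I_c = (π/8 − 8/(9π))·r⁴ = 0.109757 × 0.759⁴ = 0.036425 m⁴.
Centre of pressure: y_p = y_c + I_c/(y_c·A) = 7.85687 + 0.036425/(7.85687 × 0.904906) = 7.85687 + 0.00512326 = 7.86199 m along the plane.
Vertically, h_p = y_p·sinθ = 7.86199 × 0.675590 = 5.31148 m.

h_p = 5.31 m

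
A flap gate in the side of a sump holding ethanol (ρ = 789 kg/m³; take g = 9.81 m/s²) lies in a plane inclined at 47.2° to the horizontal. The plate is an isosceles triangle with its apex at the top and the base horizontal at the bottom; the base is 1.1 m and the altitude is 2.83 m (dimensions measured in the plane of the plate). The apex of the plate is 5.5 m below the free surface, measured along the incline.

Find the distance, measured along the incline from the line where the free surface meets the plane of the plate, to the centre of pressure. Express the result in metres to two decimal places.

γ = ρg = 789 × 9.81 / 1000 = 7.74009 kN/m³.
Let θ = 47.2° be the plate's angle to the horizontal; measure y along the incline from where the plane meets the free surface. Vertical depth h = y·sinθ with sinθ = 0.733730.
With the apex up, the centroid sits 2h/3 = 2 × 2.83/3 = 1.88667 m below the apex, so y_c = 5.5 + 1.88667 = 7.38667 m and h_c = 7.38667 × 0.733730 = 5.41982 m.
A = ½ × 1.1 × 2.83 = 1.5565 m².
Resultant F = γ·h_c·A = 7.74009 × 5.41982 × 1.5565 = 65.295 kN.
I_c = b·h³/36 = 1.1 × 2.83³/36 = 0.692547 m⁴.
Centre of pressure: y_p = y_c + I_c/(y_c·A) = 7.38667 + 0.692547/(7.38667 × 1.5565) = 7.38667 + 0.0602353 = 7.44691 m along the plane.

y_p = 7.45 m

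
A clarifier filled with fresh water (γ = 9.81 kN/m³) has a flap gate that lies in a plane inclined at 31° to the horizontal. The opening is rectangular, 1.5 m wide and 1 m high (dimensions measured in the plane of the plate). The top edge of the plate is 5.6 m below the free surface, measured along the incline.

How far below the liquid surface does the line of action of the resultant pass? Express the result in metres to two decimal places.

h_p = 3.15 m

γ = 9.81 kN/m³.
Let θ = 31° be the plate's angle to the horizontal; measure y along the incline from where the plane meets the free surface. Vertical depth h = y·sinθ with sinθ = 0.515038.
The centroid lies 1/2 = 0.5 m below the top edge, so y_c = 5.6 + 0.5 = 6.1 m and h_c = 6.1 × 0.515038 = 3.14173 m.
A = 1.5 × 1 = 1.5 m².
Resultant F = γ·h_c·A = 9.81 × 3.14173 × 1.5 = 46.2306 kN.
I_c = b·h³/12 = 1.5 × 1³/12 = 0.125 m⁴.
Centre of pressure: y_p = y_c + I_c/(y_c·A) = 6.1 + 0.125/(6.1 × 1.5) = 6.1 + 0.0136612 = 6.11366 m along the plane.
Vertically, h_p = y_p·sinθ = 6.11366 × 0.515038 = 3.14877 m.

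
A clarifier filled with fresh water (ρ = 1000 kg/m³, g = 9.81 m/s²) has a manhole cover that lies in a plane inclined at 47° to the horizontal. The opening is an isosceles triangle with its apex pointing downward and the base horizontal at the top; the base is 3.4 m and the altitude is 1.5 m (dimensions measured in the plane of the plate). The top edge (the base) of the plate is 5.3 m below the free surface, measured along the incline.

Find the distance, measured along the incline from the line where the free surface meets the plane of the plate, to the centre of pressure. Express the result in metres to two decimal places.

y_p = 5.82 m

γ = ρg = 1000 × 9.81 = 9810 N/m³ = 9.81 kN/m³.
Let θ = 47° be the plate's angle to the horizontal; measure y along the incline from where the plane meets the free surface. Vertical depth h = y·sinθ with sinθ = 0.731354.
With the apex down, the centroid sits h/3 = 1.5/3 = 0.5 m below the base (the top edge), so y_c = 5.3 + 0.5 = 5.8 m and h_c = 5.8 × 0.731354 = 4.24185 m.
A = ½ × 3.4 × 1.5 = 2.55 m².
Resultant F = γ·h_c·A = 9.81 × 4.24185 × 2.55 = 106.112 kN.
I_c = b·h³/36 = 3.4 × 1.5³/36 = 0.31875 m⁴.
Centre of pressure: y_p = y_c + I_c/(y_c·A) = 5.8 + 0.31875/(5.8 × 2.55) = 5.8 + 0.0215517 = 5.82155 m along the plane.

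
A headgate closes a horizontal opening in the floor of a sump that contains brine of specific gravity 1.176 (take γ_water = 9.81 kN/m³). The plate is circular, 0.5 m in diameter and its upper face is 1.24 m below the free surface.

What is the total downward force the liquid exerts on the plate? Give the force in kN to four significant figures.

F ≈ 2.809 kN

γ = 1.176 × 9.81 = 11.53656 kN/m³.
The plate is horizontal, so pressure is uniform at p = γ·h = 11.53656 × 1.24 = 14.3053 kN/m².
A = π(0.25)² = 0.19635 m².
F = p·A = 14.3053 × 0.19635 = 2.80885 kN.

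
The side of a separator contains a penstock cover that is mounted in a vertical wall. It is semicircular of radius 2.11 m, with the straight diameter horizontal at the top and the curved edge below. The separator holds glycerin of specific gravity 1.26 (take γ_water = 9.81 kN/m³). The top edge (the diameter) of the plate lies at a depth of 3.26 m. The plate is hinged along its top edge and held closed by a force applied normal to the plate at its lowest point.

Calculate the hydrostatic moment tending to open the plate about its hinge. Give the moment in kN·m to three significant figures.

γ = 1.26 × 9.81 = 12.3606 kN/m³.
The centroid of a semicircle lies 4r/(3π) = 0.895512 m from the diameter, here below the top edge, so the centroid depth is h_c = 3.26 + 0.895512 = 4.15551 m.
A = πr²/2 = π × 2.11²/2 = 6.99334 m².
Resultant F = γ·h_c·A = 12.3606 × 4.15551 × 6.99334 = 359.21 kN.
I_c = (π/8 − 8/(9π))·r⁴ = 0.109757 × 2.11⁴ = 2.17551 m⁴.
Centre of pressure: y_p = y_c + I_c/(y_c·A) = 4.15551 + 2.17551/(4.15551 × 6.99334) = 4.15551 + 0.0748604 = 4.23037 m along the plane.
The resultant acts 0.895512 + 0.0748604 = 0.970372 m (along the plate) below the hinge at the top edge, so the moment about the hinge is M = F × 0.970372 = 359.21 × 0.970372 = 348.567 kN·m.

M ≈ 349 kN·m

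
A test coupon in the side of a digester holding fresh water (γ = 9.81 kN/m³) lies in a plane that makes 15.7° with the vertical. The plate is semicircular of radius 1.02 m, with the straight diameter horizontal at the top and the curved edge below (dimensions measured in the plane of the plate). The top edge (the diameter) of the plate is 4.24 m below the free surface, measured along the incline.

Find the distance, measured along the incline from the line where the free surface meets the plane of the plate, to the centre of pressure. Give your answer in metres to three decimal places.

y_p = 4.688 m

γ = 9.81 kN/m³.
The plate makes 15.7° with the vertical, i.e. θ = 90° − 15.7° = 74.3° to the horizontal. Measuring y along the incline from the free-surface line, vertical depth h = y·sinθ with sinθ = 0.962692.
The centroid of a semicircle lies 4r/(3π) = 0.432901 m from the diameter, here below the top edge, so y_c = 4.24 + 0.432901 = 4.6729 m and h_c = 4.6729 × 0.962692 = 4.49856 m.
A = πr²/2 = π × 1.02²/2 = 1.63426 m².
Resultant F = γ·h_c·A = 9.81 × 4.49856 × 1.63426 = 72.1213 kN.
I_c = (π/8 − 8/(9π))·r⁴ = 0.109757 × 1.02⁴ = 0.118805 m⁴.
Centre of pressure: y_p = y_c + I_c/(y_c·A) = 4.6729 + 0.118805/(4.6729 × 1.63426) = 4.6729 + 0.015557 = 4.68846 m along the plane.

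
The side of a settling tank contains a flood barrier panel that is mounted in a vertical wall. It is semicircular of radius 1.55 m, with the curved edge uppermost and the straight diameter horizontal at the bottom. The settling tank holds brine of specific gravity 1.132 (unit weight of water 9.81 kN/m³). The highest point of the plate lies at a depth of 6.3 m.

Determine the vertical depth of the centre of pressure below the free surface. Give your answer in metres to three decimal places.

h_p = 7.216 m

γ = 1.132 × 9.81 = 11.10492 kN/m³.
The centroid lies 4r/(3π) = 0.65784 m above the diameter, so r − 4r/(3π) = 1.55 − 0.65784 = 0.89216 m below the topmost point, so the centroid depth is h_c = 6.3 + 0.89216 = 7.19216 m.
A = πr²/2 = π × 1.55²/2 = 3.77384 m².
Resultant F = γ·h_c·A = 11.10492 × 7.19216 × 3.77384 = 301.41 kN.
I_c = (π/8 − 8/(9π))·r⁴ = 0.109757 × 1.55⁴ = 0.633518 m⁴.
Centre of pressure: y_p = y_c + I_c/(y_c·A) = 7.19216 + 0.633518/(7.19216 × 3.77384) = 7.19216 + 0.0233408 = 7.2155 m along the plane.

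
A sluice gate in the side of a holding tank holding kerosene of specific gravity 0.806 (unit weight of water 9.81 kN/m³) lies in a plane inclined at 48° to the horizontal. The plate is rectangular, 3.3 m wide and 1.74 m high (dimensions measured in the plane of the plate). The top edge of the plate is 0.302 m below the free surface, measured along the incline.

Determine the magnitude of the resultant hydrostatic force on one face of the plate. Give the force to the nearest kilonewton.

F ≈ 40 kN

γ = 0.806 × 9.81 = 7.90686 kN/m³.
Let θ = 48° be the plate's angle to the horizontal; measure y along the incline from where the plane meets the free surface. Vertical depth h = y·sinθ with sinθ = 0.743145.
The centroid lies 1.74/2 = 0.87 m below the top edge, so y_c = 0.302 + 0.87 = 1.172 m and h_c = 1.172 × 0.743145 = 0.870966 m.
A = 3.3 × 1.74 = 5.742 m².
Resultant F = γ·h_c·A = 7.90686 × 0.870966 × 5.742 = 39.5429 kN.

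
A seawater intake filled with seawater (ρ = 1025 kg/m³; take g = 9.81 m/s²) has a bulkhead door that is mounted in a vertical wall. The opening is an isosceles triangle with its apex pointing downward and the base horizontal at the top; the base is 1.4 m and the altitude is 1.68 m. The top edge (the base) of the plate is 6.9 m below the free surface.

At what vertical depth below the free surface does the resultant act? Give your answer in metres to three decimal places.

γ = ρg = 1025 × 9.81 / 1000 = 10.05525 kN/m³.
With the apex down, the centroid sits h/3 = 1.68/3 = 0.56 m below the base (the top edge), so the centroid depth is h_c = 6.9 + 0.56 = 7.46 m.
A = ½ × 1.4 × 1.68 = 1.176 m².
Resultant F = γ·h_c·A = 10.05525 × 7.46 × 1.176 = 88.2143 kN.
I_c = b·h³/36 = 1.4 × 1.68³/36 = 0.184397 m⁴.
Centre of pressure: y_p = y_c + I_c/(y_c·A) = 7.46 + 0.184397/(7.46 × 1.176) = 7.46 + 0.0210188 = 7.48102 m along the plane.

h_p = 7.481 m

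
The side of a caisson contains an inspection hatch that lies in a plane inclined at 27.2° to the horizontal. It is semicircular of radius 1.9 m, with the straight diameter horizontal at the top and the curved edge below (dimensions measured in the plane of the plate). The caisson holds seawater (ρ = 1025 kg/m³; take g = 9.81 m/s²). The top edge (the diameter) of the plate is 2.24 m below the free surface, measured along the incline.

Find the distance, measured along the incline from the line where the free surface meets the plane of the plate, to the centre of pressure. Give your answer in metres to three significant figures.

y_p = 3.13 m

γ = ρg = 1025 × 9.81 / 1000 = 10.05525 kN/m³.
Let θ = 27.2° be the plate's angle to the horizontal; measure y along the incline from where the plane meets the free surface. Vertical depth h = y·sinθ with sinθ = 0.457098.
The centroid of a semicircle lies 4r/(3π) = 0.806385 m from the diameter, here below the top edge, so y_c = 2.24 + 0.806385 = 3.04639 m and h_c = 3.04639 × 0.457098 = 1.3925 m.
A = πr²/2 = π × 1.9²/2 = 5.67057 m².
Resultant F = γ·h_c·A = 10.05525 × 1.3925 × 5.67057 = 79.399 kN.
I_c = (π/8 − 8/(9π))·r⁴ = 0.109757 × 1.9⁴ = 1.43036 m⁴.
Centre of pressure: y_p = y_c + I_c/(y_c·A) = 3.04639 + 1.43036/(3.04639 × 5.67057) = 3.04639 + 0.0828005 = 3.12919 m along the plane.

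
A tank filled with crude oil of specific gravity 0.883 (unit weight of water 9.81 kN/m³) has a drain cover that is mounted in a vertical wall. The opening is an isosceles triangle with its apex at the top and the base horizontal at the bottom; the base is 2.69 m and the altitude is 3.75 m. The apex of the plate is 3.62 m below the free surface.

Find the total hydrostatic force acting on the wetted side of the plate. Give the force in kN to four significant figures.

γ = 0.883 × 9.81 = 8.66223 kN/m³.
With the apex up, the centroid sits 2h/3 = 2 × 3.75/3 = 2.5 m below the apex, so the centroid depth is h_c = 3.62 + 2.5 = 6.12 m.
A = ½ × 2.69 × 3.75 = 5.04375 m².
Resultant F = γ·h_c·A = 8.66223 × 6.12 × 5.04375 = 267.384 kN.

F ≈ 267.4 kN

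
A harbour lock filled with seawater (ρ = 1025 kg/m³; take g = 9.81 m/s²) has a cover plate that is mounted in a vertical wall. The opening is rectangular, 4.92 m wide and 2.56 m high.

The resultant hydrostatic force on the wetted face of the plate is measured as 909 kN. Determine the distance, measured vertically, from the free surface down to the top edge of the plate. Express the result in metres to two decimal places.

γ = ρg = 1025 × 9.81 / 1000 = 10.05525 kN/m³.
A = 4.92 × 2.56 = 12.5952 m².
From F = γ·h_c·A, the centroid depth is h_c = 909/(10.05525 × 12.5952) = 7.17738 m.
The centroid lies 2.56/2 = 1.28 m below the top edge, so the top edge sits at h_top = 7.17738 − 1.28 = 5.89738 m below the surface.

d_top ≈ 5.90 m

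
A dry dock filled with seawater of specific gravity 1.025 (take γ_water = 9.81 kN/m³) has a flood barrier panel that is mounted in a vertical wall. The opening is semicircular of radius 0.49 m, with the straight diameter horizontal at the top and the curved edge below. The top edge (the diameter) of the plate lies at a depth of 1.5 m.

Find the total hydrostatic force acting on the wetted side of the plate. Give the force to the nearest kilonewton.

F ≈ 6 kN

γ = 1.025 × 9.81 = 10.05525 kN/m³.
The centroid of a semicircle lies 4r/(3π) = 0.207962 m from the diameter, here below the top edge, so the centroid depth is h_c = 1.5 + 0.207962 = 1.70796 m.
A = πr²/2 = π × 0.49²/2 = 0.377148 m².
Resultant F = γ·h_c·A = 10.05525 × 1.70796 × 0.377148 = 6.47713 kN.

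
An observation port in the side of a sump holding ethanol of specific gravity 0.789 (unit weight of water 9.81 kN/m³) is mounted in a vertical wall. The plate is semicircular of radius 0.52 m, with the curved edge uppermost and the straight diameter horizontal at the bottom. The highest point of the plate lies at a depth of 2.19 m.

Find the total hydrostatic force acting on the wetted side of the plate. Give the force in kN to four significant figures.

γ = 0.789 × 9.81 = 7.74009 kN/m³.
The centroid lies 4r/(3π) = 0.220695 m above the diameter, so r − 4r/(3π) = 0.52 − 0.220695 = 0.299305 m below the topmost point, so the centroid depth is h_c = 2.19 + 0.299305 = 2.4893 m.
A = πr²/2 = π × 0.52²/2 = 0.424743 m².
Resultant F = γ·h_c·A = 7.74009 × 2.4893 × 0.424743 = 8.1837 kN.

F ≈ 8.184 kN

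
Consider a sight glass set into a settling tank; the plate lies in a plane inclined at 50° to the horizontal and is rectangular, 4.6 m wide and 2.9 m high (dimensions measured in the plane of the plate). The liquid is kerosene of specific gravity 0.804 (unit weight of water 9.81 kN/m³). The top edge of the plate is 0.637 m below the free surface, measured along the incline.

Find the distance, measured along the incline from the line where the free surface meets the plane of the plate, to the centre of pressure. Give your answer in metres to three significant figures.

γ = 0.804 × 9.81 = 7.88724 kN/m³.
Let θ = 50° be the plate's angle to the horizontal; measure y along the incline from where the plane meets the free surface. Vertical depth h = y·sinθ with sinθ = 0.766044.
The centroid lies 2.9/2 = 1.45 m below the top edge, so y_c = 0.637 + 1.45 = 2.087 m and h_c = 2.087 × 0.766044 = 1.59873 m.
A = 4.6 × 2.9 = 13.34 m².
Resultant F = γ·h_c·A = 7.88724 × 1.59873 × 13.34 = 168.212 kN.
I_c = b·h³/12 = 4.6 × 2.9³/12 = 9.34912 m⁴.
Centre of pressure: y_p = y_c + I_c/(y_c·A) = 2.087 + 9.34912/(2.087 × 13.34) = 2.087 + 0.335809 = 2.42281 m along the plane.

y_p = 2.42 m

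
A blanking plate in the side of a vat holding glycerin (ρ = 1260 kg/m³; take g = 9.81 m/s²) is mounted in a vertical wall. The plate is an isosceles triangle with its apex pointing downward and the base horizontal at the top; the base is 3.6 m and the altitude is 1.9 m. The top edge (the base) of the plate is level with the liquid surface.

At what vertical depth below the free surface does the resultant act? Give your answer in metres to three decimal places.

γ = ρg = 1260 × 9.81 / 1000 = 12.3606 kN/m³.
With the apex down, the centroid sits h/3 = 1.9/3 = 0.633333 m below the base (the top edge), so the centroid depth is h_c = 0.633333 m.
A = ½ × 3.6 × 1.9 = 3.42 m².
Resultant F = γ·h_c·A = 12.3606 × 0.633333 × 3.42 = 26.773 kN.
I_c = b·h³/36 = 3.6 × 1.9³/36 = 0.6859 m⁴.
Centre of pressure: y_p = y_c + I_c/(y_c·A) = 0.633333 + 0.6859/(0.633333 × 3.42) = 0.633333 + 0.316667 = 0.95 m along the plane.

h_p = 0.950 m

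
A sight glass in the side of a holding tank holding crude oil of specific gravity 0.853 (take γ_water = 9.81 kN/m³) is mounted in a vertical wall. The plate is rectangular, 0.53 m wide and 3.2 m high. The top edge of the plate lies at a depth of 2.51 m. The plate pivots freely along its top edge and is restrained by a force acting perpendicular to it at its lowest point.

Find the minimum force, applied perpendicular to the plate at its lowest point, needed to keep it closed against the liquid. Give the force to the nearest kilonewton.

P ≈ 33 kN

γ = 0.853 × 9.81 = 8.36793 kN/m³.
The centroid lies 3.2/2 = 1.6 m below the top edge, so the centroid depth is h_c = 2.51 + 1.6 = 4.11 m.
A = 0.53 × 3.2 = 1.696 m².
Resultant F = γ·h_c·A = 8.36793 × 4.11 × 1.696 = 58.3292 kN.
I_c = b·h³/12 = 0.53 × 3.2³/12 = 1.44725 m⁴.
Centre of pressure: y_p = y_c + I_c/(y_c·A) = 4.11 + 1.44725/(4.11 × 1.696) = 4.11 + 0.207623 = 4.31762 m along the plane.
The resultant acts 1.6 + 0.207623 = 1.80762 m (along the plate) below the hinge at the top edge, so the moment about the hinge is M = F × 1.80762 = 58.3292 × 1.80762 = 105.437 kN·m.
A normal force at the bottom, 3.2 m from the hinge, must supply this moment: P = 105.437/3.2 = 32.9491 kN.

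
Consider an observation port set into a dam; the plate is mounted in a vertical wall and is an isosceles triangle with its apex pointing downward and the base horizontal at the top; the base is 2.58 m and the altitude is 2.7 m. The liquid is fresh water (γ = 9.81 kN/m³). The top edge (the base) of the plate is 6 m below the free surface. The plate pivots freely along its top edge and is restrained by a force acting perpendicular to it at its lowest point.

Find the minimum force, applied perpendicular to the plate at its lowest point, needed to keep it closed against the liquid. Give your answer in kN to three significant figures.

γ = 9.81 kN/m³.
With the apex down, the centroid sits h/3 = 2.7/3 = 0.9 m below the base (the top edge), so the centroid depth is h_c = 6 + 0.9 = 6.9 m.
A = ½ × 2.58 × 2.7 = 3.483 m².
Resultant F = γ·h_c·A = 9.81 × 6.9 × 3.483 = 235.761 kN.
I_c = b·h³/36 = 2.58 × 2.7³/36 = 1.41062 m⁴.
Centre of pressure: y_p = y_c + I_c/(y_c·A) = 6.9 + 1.41062/(6.9 × 3.483) = 6.9 + 0.0586959 = 6.9587 m along the plane.
The resultant acts 0.9 + 0.0586959 = 0.958696 m (along the plate) below the hinge at the top edge, so the moment about the hinge is M = F × 0.958696 = 235.761 × 0.958696 = 226.023 kN·m.
A normal force at the bottom, 2.7 m from the hinge, must supply this moment: P = 226.023/2.7 = 83.7122 kN.

P ≈ 83.7 kN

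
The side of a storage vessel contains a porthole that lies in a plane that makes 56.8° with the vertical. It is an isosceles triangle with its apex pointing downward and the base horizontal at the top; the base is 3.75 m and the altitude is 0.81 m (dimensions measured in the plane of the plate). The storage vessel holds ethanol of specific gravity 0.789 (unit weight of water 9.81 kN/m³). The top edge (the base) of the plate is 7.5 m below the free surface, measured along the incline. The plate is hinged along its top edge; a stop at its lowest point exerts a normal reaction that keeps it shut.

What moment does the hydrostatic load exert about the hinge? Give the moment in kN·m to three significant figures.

γ = 0.789 × 9.81 = 7.74009 kN/m³.
The plate makes 56.8° with the vertical, i.e. θ = 90° − 56.8° = 33.2° to the horizontal. Measuring y along the incline from the free-surface line, vertical depth h = y·sinθ with sinθ = 0.547563.
With the apex down, the centroid sits h/3 = 0.81/3 = 0.27 m below the base (the top edge), so y_c = 7.5 + 0.27 = 7.77 m and h_c = 7.77 × 0.547563 = 4.25456 m.
A = ½ × 3.75 × 0.81 = 1.51875 m².
Resultant F = γ·h_c·A = 7.74009 × 4.25456 × 1.51875 = 50.0135 kN.
I_c = b·h³/36 = 3.75 × 0.81³/36 = 0.0553584 m⁴.
Centre of pressure: y_p = y_c + I_c/(y_c·A) = 7.77 + 0.0553584/(7.77 × 1.51875) = 7.77 + 0.00469112 = 7.77469 m along the plane.
The resultant acts 0.27 + 0.00469112 = 0.274691 m (along the plate) below the hinge at the top edge, so the moment about the hinge is M = F × 0.274691 = 50.0135 × 0.274691 = 13.7383 kN·m.

M ≈ 13.7 kN·m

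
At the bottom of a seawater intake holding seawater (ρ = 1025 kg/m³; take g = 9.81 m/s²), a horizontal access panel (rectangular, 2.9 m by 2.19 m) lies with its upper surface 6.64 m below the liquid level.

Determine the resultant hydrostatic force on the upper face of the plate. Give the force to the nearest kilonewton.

γ = ρg = 1025 × 9.81 / 1000 = 10.05525 kN/m³.
The plate is horizontal, so pressure is uniform at p = γ·h = 10.05525 × 6.64 = 66.7669 kN/m².
A = 2.9 × 2.19 = 6.351 m².
F = p·A = 66.7669 × 6.351 = 424.037 kN.

F ≈ 424 kN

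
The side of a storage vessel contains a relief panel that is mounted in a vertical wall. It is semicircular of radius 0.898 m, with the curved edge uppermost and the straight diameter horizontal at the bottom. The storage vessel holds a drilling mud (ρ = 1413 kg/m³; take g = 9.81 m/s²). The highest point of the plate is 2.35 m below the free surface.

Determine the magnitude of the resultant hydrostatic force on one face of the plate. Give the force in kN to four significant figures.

F ≈ 50.34 kN

γ = ρg = 1413 × 9.81 / 1000 = 13.86153 kN/m³.
The centroid lies 4r/(3π) = 0.381123 m above the diameter, so r − 4r/(3π) = 0.898 − 0.381123 = 0.516877 m below the topmost point, so the centroid depth is h_c = 2.35 + 0.516877 = 2.86688 m.
A = πr²/2 = π × 0.898²/2 = 1.2667 m².
Resultant F = γ·h_c·A = 13.86153 × 2.86688 × 1.2667 = 50.3378 kN.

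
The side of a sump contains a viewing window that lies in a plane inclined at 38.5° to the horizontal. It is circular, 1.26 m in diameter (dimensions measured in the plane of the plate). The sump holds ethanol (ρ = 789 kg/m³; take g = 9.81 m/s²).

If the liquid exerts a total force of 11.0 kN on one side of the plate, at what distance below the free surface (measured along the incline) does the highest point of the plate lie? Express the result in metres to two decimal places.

γ = ρg = 789 × 9.81 / 1000 = 7.74009 kN/m³.
A = π(0.63)² = 1.2469 m².
From F = γ·h_c·A, the centroid depth is h_c = 11.0/(7.74009 × 1.2469) = 1.13976 m.
Let θ = 38.5° be the plate's angle to the horizontal; measure y along the incline from where the plane meets the free surface. Vertical depth h = y·sinθ with sinθ = 0.622515.
Along the incline, y_c = h_c/sinθ = 1.13976/0.622515 = 1.8309 m.
The centroid is at the centre, 0.63 m below the top of the plate, so the highest point sits at y_top = 1.8309 − 0.63 = 1.2009 m along the incline.

y_top ≈ 1.20 m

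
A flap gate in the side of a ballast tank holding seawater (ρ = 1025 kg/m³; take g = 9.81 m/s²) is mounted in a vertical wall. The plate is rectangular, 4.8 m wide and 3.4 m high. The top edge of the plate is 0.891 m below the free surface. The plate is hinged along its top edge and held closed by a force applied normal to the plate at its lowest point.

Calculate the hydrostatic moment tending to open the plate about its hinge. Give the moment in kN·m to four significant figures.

γ = ρg = 1025 × 9.81 / 1000 = 10.05525 kN/m³.
The centroid lies 3.4/2 = 1.7 m below the top edge, so the centroid depth is h_c = 0.891 + 1.7 = 2.591 m.
A = 4.8 × 3.4 = 16.32 m².
Resultant F = γ·h_c·A = 10.05525 × 2.591 × 16.32 = 425.187 kN.
I_c = b·h³/12 = 4.8 × 3.4³/12 = 15.7216 m⁴.
Centre of pressure: y_p = y_c + I_c/(y_c·A) = 2.591 + 15.7216/(2.591 × 16.32) = 2.591 + 0.3718 = 2.9628 m along the plane.
The resultant acts 1.7 + 0.3718 = 2.0718 m (along the plate) below the hinge at the top edge, so the moment about the hinge is M = F × 2.0718 = 425.187 × 2.0718 = 880.902 kN·m.

M ≈ 880.9 kN·m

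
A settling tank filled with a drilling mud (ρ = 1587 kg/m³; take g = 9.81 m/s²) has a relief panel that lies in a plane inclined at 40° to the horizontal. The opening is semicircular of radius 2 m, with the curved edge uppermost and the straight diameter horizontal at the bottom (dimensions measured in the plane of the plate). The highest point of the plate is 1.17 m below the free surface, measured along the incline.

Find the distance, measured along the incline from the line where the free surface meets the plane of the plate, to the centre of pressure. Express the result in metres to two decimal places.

y_p = 2.44 m

γ = ρg = 1587 × 9.81 / 1000 = 15.56847 kN/m³.
Let θ = 40° be the plate's angle to the horizontal; measure y along the incline from where the plane meets the free surface. Vertical depth h = y·sinθ with sinθ = 0.642788.
The centroid lies 4r/(3π) = 0.848826 m above the diameter, so r − 4r/(3π) = 2 − 0.848826 = 1.15117 m below the topmost point, so y_c = 1.17 + 1.15117 = 2.32117 m and h_c = 2.32117 × 0.642788 = 1.49202 m.
A = πr²/2 = π × 2²/2 = 6.28319 m².
Resultant F = γ·h_c·A = 15.56847 × 1.49202 × 6.28319 = 145.949 kN.
I_c = (π/8 − 8/(9π))·r⁴ = 0.109757 × 2⁴ = 1.75611 m⁴.
Centre of pressure: y_p = y_c + I_c/(y_c·A) = 2.32117 + 1.75611/(2.32117 × 6.28319) = 2.32117 + 0.120411 = 2.44158 m along the plane.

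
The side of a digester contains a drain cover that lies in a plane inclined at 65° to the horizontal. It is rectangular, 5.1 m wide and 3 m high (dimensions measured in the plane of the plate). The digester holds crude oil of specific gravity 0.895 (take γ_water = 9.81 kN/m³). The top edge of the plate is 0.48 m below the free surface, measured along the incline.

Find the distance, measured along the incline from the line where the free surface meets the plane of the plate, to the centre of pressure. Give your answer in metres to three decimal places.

γ = 0.895 × 9.81 = 8.77995 kN/m³.
Let θ = 65° be the plate's angle to the horizontal; measure y along the incline from where the plane meets the free surface. Vertical depth h = y·sinθ with sinθ = 0.906308.
The centroid lies 3/2 = 1.5 m below the top edge, so y_c = 0.48 + 1.5 = 1.98 m and h_c = 1.98 × 0.906308 = 1.79449 m.
A = 5.1 × 3 = 15.3 m².
Resultant F = γ·h_c·A = 8.77995 × 1.79449 × 15.3 = 241.06 kN.
I_c = b·h³/12 = 5.1 × 3³/12 = 11.475 m⁴.
Centre of pressure: y_p = y_c + I_c/(y_c·A) = 1.98 + 11.475/(1.98 × 15.3) = 1.98 + 0.378788 = 2.35879 m along the plane.

y_p = 2.359 m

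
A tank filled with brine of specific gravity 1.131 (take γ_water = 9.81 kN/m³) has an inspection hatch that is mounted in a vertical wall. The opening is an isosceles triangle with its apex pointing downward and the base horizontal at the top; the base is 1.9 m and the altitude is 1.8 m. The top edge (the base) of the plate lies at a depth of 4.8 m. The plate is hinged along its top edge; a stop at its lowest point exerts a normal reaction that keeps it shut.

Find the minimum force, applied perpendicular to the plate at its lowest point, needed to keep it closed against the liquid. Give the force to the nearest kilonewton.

P ≈ 36 kN

γ = 1.131 × 9.81 = 11.09511 kN/m³.
With the apex down, the centroid sits h/3 = 1.8/3 = 0.6 m below the base (the top edge), so the centroid depth is h_c = 4.8 + 0.6 = 5.4 m.
A = ½ × 1.9 × 1.8 = 1.71 m².
Resultant F = γ·h_c·A = 11.09511 × 5.4 × 1.71 = 102.452 kN.
I_c = b·h³/36 = 1.9 × 1.8³/36 = 0.3078 m⁴.
Centre of pressure: y_p = y_c + I_c/(y_c·A) = 5.4 + 0.3078/(5.4 × 1.71) = 5.4 + 0.0333333 = 5.43333 m along the plane.
The resultant acts 0.6 + 0.0333333 = 0.633333 m (along the plate) below the hinge at the top edge, so the moment about the hinge is M = F × 0.633333 = 102.452 × 0.633333 = 64.8862 kN·m.
A normal force at the bottom, 1.8 m from the hinge, must supply this moment: P = 64.8862/1.8 = 36.0479 kN.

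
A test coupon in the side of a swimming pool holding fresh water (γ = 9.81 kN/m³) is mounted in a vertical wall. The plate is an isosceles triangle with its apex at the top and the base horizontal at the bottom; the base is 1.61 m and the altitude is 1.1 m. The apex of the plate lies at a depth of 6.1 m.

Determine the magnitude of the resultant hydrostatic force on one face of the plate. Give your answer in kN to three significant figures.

F ≈ 59.4 kN

γ = 9.81 kN/m³.
With the apex up, the centroid sits 2h/3 = 2 × 1.1/3 = 0.733333 m below the apex, so the centroid depth is h_c = 6.1 + 0.733333 = 6.83333 m.
A = ½ × 1.61 × 1.1 = 0.8855 m².
Resultant F = γ·h_c·A = 9.81 × 6.83333 × 0.8855 = 59.3595 kN.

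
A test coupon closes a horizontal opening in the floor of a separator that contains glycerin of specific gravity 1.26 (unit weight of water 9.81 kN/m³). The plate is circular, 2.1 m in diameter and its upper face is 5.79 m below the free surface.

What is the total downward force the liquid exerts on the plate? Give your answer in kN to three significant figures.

F ≈ 248 kN

γ = 1.26 × 9.81 = 12.3606 kN/m³.
The plate is horizontal, so pressure is uniform at p = γ·h = 12.3606 × 5.79 = 71.5679 kN/m².
A = π(1.05)² = 3.46361 m².
F = p·A = 71.5679 × 3.46361 = 247.883 kN.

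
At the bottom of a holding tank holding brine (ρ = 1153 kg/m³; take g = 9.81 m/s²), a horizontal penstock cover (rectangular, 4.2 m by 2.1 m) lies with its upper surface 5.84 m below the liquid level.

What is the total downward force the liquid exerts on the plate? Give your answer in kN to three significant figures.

F ≈ 583 kN

γ = ρg = 1153 × 9.81 / 1000 = 11.31093 kN/m³.
The plate is horizontal, so pressure is uniform at p = γ·h = 11.31093 × 5.84 = 66.0558 kN/m².
A = 4.2 × 2.1 = 8.82 m².
F = p·A = 66.0558 × 8.82 = 582.612 kN.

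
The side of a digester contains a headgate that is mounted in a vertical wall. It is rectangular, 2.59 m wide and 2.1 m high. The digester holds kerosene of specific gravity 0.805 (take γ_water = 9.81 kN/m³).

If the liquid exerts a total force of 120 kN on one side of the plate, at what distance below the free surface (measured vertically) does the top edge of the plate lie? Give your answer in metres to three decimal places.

γ = 0.805 × 9.81 = 7.89705 kN/m³.
A = 2.59 × 2.1 = 5.439 m².
From F = γ·h_c·A, the centroid depth is h_c = 120/(7.89705 × 5.439) = 2.79381 m.
The centroid lies 2.1/2 = 1.05 m below the top edge, so the top edge sits at h_top = 2.79381 − 1.05 = 1.74381 m below the surface.

d_top ≈ 1.744 m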